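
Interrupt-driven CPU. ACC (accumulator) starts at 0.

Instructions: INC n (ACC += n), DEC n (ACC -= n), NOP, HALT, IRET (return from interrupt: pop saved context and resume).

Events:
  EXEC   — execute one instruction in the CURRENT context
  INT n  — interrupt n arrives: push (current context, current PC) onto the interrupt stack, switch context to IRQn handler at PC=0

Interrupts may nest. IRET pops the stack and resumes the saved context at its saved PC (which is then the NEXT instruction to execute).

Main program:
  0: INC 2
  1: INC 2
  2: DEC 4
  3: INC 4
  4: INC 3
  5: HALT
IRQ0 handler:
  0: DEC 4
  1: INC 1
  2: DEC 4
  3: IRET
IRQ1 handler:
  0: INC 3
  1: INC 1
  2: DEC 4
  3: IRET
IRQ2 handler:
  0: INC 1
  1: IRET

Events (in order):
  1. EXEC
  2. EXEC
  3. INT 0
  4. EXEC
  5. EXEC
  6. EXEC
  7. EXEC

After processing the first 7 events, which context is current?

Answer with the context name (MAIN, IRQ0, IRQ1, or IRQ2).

Answer: MAIN

Derivation:
Event 1 (EXEC): [MAIN] PC=0: INC 2 -> ACC=2
Event 2 (EXEC): [MAIN] PC=1: INC 2 -> ACC=4
Event 3 (INT 0): INT 0 arrives: push (MAIN, PC=2), enter IRQ0 at PC=0 (depth now 1)
Event 4 (EXEC): [IRQ0] PC=0: DEC 4 -> ACC=0
Event 5 (EXEC): [IRQ0] PC=1: INC 1 -> ACC=1
Event 6 (EXEC): [IRQ0] PC=2: DEC 4 -> ACC=-3
Event 7 (EXEC): [IRQ0] PC=3: IRET -> resume MAIN at PC=2 (depth now 0)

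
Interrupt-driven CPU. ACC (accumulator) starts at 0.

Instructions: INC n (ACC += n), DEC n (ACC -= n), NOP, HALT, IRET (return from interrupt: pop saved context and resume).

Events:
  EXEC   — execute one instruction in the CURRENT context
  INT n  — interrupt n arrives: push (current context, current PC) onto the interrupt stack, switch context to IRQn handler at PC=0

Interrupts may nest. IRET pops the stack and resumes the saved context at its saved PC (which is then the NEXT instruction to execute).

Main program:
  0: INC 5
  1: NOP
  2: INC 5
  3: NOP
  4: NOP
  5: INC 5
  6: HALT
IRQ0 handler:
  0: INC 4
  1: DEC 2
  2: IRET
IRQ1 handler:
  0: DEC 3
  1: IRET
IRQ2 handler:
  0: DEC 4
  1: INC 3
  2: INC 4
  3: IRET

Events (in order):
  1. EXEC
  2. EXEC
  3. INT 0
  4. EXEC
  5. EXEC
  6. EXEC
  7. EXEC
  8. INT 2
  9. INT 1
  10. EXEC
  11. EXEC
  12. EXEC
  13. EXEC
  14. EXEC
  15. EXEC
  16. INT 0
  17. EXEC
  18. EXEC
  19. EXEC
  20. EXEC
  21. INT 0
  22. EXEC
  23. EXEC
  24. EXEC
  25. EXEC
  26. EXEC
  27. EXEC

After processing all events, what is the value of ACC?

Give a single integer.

Answer: 21

Derivation:
Event 1 (EXEC): [MAIN] PC=0: INC 5 -> ACC=5
Event 2 (EXEC): [MAIN] PC=1: NOP
Event 3 (INT 0): INT 0 arrives: push (MAIN, PC=2), enter IRQ0 at PC=0 (depth now 1)
Event 4 (EXEC): [IRQ0] PC=0: INC 4 -> ACC=9
Event 5 (EXEC): [IRQ0] PC=1: DEC 2 -> ACC=7
Event 6 (EXEC): [IRQ0] PC=2: IRET -> resume MAIN at PC=2 (depth now 0)
Event 7 (EXEC): [MAIN] PC=2: INC 5 -> ACC=12
Event 8 (INT 2): INT 2 arrives: push (MAIN, PC=3), enter IRQ2 at PC=0 (depth now 1)
Event 9 (INT 1): INT 1 arrives: push (IRQ2, PC=0), enter IRQ1 at PC=0 (depth now 2)
Event 10 (EXEC): [IRQ1] PC=0: DEC 3 -> ACC=9
Event 11 (EXEC): [IRQ1] PC=1: IRET -> resume IRQ2 at PC=0 (depth now 1)
Event 12 (EXEC): [IRQ2] PC=0: DEC 4 -> ACC=5
Event 13 (EXEC): [IRQ2] PC=1: INC 3 -> ACC=8
Event 14 (EXEC): [IRQ2] PC=2: INC 4 -> ACC=12
Event 15 (EXEC): [IRQ2] PC=3: IRET -> resume MAIN at PC=3 (depth now 0)
Event 16 (INT 0): INT 0 arrives: push (MAIN, PC=3), enter IRQ0 at PC=0 (depth now 1)
Event 17 (EXEC): [IRQ0] PC=0: INC 4 -> ACC=16
Event 18 (EXEC): [IRQ0] PC=1: DEC 2 -> ACC=14
Event 19 (EXEC): [IRQ0] PC=2: IRET -> resume MAIN at PC=3 (depth now 0)
Event 20 (EXEC): [MAIN] PC=3: NOP
Event 21 (INT 0): INT 0 arrives: push (MAIN, PC=4), enter IRQ0 at PC=0 (depth now 1)
Event 22 (EXEC): [IRQ0] PC=0: INC 4 -> ACC=18
Event 23 (EXEC): [IRQ0] PC=1: DEC 2 -> ACC=16
Event 24 (EXEC): [IRQ0] PC=2: IRET -> resume MAIN at PC=4 (depth now 0)
Event 25 (EXEC): [MAIN] PC=4: NOP
Event 26 (EXEC): [MAIN] PC=5: INC 5 -> ACC=21
Event 27 (EXEC): [MAIN] PC=6: HALT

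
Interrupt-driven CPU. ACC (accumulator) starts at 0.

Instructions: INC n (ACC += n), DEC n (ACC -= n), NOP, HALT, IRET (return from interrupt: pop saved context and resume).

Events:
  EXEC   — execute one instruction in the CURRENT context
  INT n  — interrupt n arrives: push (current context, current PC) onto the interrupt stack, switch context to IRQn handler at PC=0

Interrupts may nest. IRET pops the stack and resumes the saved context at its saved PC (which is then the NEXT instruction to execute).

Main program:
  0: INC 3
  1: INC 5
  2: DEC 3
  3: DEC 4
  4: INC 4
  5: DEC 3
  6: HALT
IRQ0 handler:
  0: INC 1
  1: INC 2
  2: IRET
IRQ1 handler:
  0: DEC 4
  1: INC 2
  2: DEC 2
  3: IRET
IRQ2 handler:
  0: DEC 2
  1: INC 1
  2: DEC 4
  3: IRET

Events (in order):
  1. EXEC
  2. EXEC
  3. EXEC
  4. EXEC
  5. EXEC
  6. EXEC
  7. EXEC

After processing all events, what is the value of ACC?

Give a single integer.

Event 1 (EXEC): [MAIN] PC=0: INC 3 -> ACC=3
Event 2 (EXEC): [MAIN] PC=1: INC 5 -> ACC=8
Event 3 (EXEC): [MAIN] PC=2: DEC 3 -> ACC=5
Event 4 (EXEC): [MAIN] PC=3: DEC 4 -> ACC=1
Event 5 (EXEC): [MAIN] PC=4: INC 4 -> ACC=5
Event 6 (EXEC): [MAIN] PC=5: DEC 3 -> ACC=2
Event 7 (EXEC): [MAIN] PC=6: HALT

Answer: 2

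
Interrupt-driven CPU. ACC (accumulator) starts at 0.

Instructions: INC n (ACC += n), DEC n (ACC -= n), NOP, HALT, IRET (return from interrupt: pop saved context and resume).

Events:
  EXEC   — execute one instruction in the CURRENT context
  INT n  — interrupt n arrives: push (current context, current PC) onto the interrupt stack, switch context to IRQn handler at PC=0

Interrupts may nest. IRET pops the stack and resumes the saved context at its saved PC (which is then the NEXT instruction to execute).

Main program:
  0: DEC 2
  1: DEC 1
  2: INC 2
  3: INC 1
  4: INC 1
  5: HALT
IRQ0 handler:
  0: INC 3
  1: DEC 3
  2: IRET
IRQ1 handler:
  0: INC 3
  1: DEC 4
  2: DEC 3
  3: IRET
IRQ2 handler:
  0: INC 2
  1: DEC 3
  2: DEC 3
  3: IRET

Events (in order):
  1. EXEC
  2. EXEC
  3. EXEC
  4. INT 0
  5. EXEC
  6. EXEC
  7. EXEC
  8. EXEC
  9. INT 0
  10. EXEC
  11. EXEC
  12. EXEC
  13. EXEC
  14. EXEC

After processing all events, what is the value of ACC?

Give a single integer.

Event 1 (EXEC): [MAIN] PC=0: DEC 2 -> ACC=-2
Event 2 (EXEC): [MAIN] PC=1: DEC 1 -> ACC=-3
Event 3 (EXEC): [MAIN] PC=2: INC 2 -> ACC=-1
Event 4 (INT 0): INT 0 arrives: push (MAIN, PC=3), enter IRQ0 at PC=0 (depth now 1)
Event 5 (EXEC): [IRQ0] PC=0: INC 3 -> ACC=2
Event 6 (EXEC): [IRQ0] PC=1: DEC 3 -> ACC=-1
Event 7 (EXEC): [IRQ0] PC=2: IRET -> resume MAIN at PC=3 (depth now 0)
Event 8 (EXEC): [MAIN] PC=3: INC 1 -> ACC=0
Event 9 (INT 0): INT 0 arrives: push (MAIN, PC=4), enter IRQ0 at PC=0 (depth now 1)
Event 10 (EXEC): [IRQ0] PC=0: INC 3 -> ACC=3
Event 11 (EXEC): [IRQ0] PC=1: DEC 3 -> ACC=0
Event 12 (EXEC): [IRQ0] PC=2: IRET -> resume MAIN at PC=4 (depth now 0)
Event 13 (EXEC): [MAIN] PC=4: INC 1 -> ACC=1
Event 14 (EXEC): [MAIN] PC=5: HALT

Answer: 1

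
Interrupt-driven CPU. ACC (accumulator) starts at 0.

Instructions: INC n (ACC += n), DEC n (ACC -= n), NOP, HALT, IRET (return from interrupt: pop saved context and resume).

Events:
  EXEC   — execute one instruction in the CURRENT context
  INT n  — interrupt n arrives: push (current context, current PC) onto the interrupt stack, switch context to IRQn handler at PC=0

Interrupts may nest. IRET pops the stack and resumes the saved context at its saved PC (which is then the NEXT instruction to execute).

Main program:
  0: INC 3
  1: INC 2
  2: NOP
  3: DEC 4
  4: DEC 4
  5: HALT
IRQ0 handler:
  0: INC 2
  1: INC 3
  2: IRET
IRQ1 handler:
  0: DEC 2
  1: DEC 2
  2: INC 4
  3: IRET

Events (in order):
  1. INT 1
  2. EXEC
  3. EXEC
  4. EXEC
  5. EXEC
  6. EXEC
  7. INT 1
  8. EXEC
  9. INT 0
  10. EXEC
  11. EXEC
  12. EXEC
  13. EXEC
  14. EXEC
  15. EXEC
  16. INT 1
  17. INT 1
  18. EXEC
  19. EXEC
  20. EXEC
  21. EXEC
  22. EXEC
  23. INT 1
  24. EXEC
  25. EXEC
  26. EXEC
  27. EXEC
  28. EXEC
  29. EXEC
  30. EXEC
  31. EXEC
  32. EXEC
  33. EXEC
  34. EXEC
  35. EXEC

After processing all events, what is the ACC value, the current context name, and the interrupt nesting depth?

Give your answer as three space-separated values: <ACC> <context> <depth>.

Answer: 2 MAIN 0

Derivation:
Event 1 (INT 1): INT 1 arrives: push (MAIN, PC=0), enter IRQ1 at PC=0 (depth now 1)
Event 2 (EXEC): [IRQ1] PC=0: DEC 2 -> ACC=-2
Event 3 (EXEC): [IRQ1] PC=1: DEC 2 -> ACC=-4
Event 4 (EXEC): [IRQ1] PC=2: INC 4 -> ACC=0
Event 5 (EXEC): [IRQ1] PC=3: IRET -> resume MAIN at PC=0 (depth now 0)
Event 6 (EXEC): [MAIN] PC=0: INC 3 -> ACC=3
Event 7 (INT 1): INT 1 arrives: push (MAIN, PC=1), enter IRQ1 at PC=0 (depth now 1)
Event 8 (EXEC): [IRQ1] PC=0: DEC 2 -> ACC=1
Event 9 (INT 0): INT 0 arrives: push (IRQ1, PC=1), enter IRQ0 at PC=0 (depth now 2)
Event 10 (EXEC): [IRQ0] PC=0: INC 2 -> ACC=3
Event 11 (EXEC): [IRQ0] PC=1: INC 3 -> ACC=6
Event 12 (EXEC): [IRQ0] PC=2: IRET -> resume IRQ1 at PC=1 (depth now 1)
Event 13 (EXEC): [IRQ1] PC=1: DEC 2 -> ACC=4
Event 14 (EXEC): [IRQ1] PC=2: INC 4 -> ACC=8
Event 15 (EXEC): [IRQ1] PC=3: IRET -> resume MAIN at PC=1 (depth now 0)
Event 16 (INT 1): INT 1 arrives: push (MAIN, PC=1), enter IRQ1 at PC=0 (depth now 1)
Event 17 (INT 1): INT 1 arrives: push (IRQ1, PC=0), enter IRQ1 at PC=0 (depth now 2)
Event 18 (EXEC): [IRQ1] PC=0: DEC 2 -> ACC=6
Event 19 (EXEC): [IRQ1] PC=1: DEC 2 -> ACC=4
Event 20 (EXEC): [IRQ1] PC=2: INC 4 -> ACC=8
Event 21 (EXEC): [IRQ1] PC=3: IRET -> resume IRQ1 at PC=0 (depth now 1)
Event 22 (EXEC): [IRQ1] PC=0: DEC 2 -> ACC=6
Event 23 (INT 1): INT 1 arrives: push (IRQ1, PC=1), enter IRQ1 at PC=0 (depth now 2)
Event 24 (EXEC): [IRQ1] PC=0: DEC 2 -> ACC=4
Event 25 (EXEC): [IRQ1] PC=1: DEC 2 -> ACC=2
Event 26 (EXEC): [IRQ1] PC=2: INC 4 -> ACC=6
Event 27 (EXEC): [IRQ1] PC=3: IRET -> resume IRQ1 at PC=1 (depth now 1)
Event 28 (EXEC): [IRQ1] PC=1: DEC 2 -> ACC=4
Event 29 (EXEC): [IRQ1] PC=2: INC 4 -> ACC=8
Event 30 (EXEC): [IRQ1] PC=3: IRET -> resume MAIN at PC=1 (depth now 0)
Event 31 (EXEC): [MAIN] PC=1: INC 2 -> ACC=10
Event 32 (EXEC): [MAIN] PC=2: NOP
Event 33 (EXEC): [MAIN] PC=3: DEC 4 -> ACC=6
Event 34 (EXEC): [MAIN] PC=4: DEC 4 -> ACC=2
Event 35 (EXEC): [MAIN] PC=5: HALT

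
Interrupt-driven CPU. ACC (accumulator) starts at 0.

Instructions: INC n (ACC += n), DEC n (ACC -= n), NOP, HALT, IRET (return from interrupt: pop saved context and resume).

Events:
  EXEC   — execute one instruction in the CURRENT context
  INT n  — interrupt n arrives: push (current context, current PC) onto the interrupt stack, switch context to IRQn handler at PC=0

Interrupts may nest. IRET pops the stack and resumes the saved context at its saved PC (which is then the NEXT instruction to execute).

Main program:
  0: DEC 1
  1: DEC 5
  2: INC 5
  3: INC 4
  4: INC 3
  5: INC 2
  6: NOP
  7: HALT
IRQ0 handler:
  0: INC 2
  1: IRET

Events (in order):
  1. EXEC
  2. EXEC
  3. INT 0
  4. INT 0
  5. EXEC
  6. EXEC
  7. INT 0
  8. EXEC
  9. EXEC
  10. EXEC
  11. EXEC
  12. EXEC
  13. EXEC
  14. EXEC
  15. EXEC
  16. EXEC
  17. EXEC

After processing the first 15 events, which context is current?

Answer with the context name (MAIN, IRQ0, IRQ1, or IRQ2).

Answer: MAIN

Derivation:
Event 1 (EXEC): [MAIN] PC=0: DEC 1 -> ACC=-1
Event 2 (EXEC): [MAIN] PC=1: DEC 5 -> ACC=-6
Event 3 (INT 0): INT 0 arrives: push (MAIN, PC=2), enter IRQ0 at PC=0 (depth now 1)
Event 4 (INT 0): INT 0 arrives: push (IRQ0, PC=0), enter IRQ0 at PC=0 (depth now 2)
Event 5 (EXEC): [IRQ0] PC=0: INC 2 -> ACC=-4
Event 6 (EXEC): [IRQ0] PC=1: IRET -> resume IRQ0 at PC=0 (depth now 1)
Event 7 (INT 0): INT 0 arrives: push (IRQ0, PC=0), enter IRQ0 at PC=0 (depth now 2)
Event 8 (EXEC): [IRQ0] PC=0: INC 2 -> ACC=-2
Event 9 (EXEC): [IRQ0] PC=1: IRET -> resume IRQ0 at PC=0 (depth now 1)
Event 10 (EXEC): [IRQ0] PC=0: INC 2 -> ACC=0
Event 11 (EXEC): [IRQ0] PC=1: IRET -> resume MAIN at PC=2 (depth now 0)
Event 12 (EXEC): [MAIN] PC=2: INC 5 -> ACC=5
Event 13 (EXEC): [MAIN] PC=3: INC 4 -> ACC=9
Event 14 (EXEC): [MAIN] PC=4: INC 3 -> ACC=12
Event 15 (EXEC): [MAIN] PC=5: INC 2 -> ACC=14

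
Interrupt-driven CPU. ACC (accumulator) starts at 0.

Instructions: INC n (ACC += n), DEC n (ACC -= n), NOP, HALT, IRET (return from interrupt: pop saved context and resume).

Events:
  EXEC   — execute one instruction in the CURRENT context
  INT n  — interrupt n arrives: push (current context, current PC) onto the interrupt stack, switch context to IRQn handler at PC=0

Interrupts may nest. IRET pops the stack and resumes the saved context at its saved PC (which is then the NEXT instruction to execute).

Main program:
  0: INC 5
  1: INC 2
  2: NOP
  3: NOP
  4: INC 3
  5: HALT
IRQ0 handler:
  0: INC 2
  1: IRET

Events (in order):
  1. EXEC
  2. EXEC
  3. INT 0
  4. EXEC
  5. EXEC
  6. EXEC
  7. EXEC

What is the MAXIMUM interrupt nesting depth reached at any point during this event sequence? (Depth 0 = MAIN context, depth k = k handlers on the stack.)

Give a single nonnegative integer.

Answer: 1

Derivation:
Event 1 (EXEC): [MAIN] PC=0: INC 5 -> ACC=5 [depth=0]
Event 2 (EXEC): [MAIN] PC=1: INC 2 -> ACC=7 [depth=0]
Event 3 (INT 0): INT 0 arrives: push (MAIN, PC=2), enter IRQ0 at PC=0 (depth now 1) [depth=1]
Event 4 (EXEC): [IRQ0] PC=0: INC 2 -> ACC=9 [depth=1]
Event 5 (EXEC): [IRQ0] PC=1: IRET -> resume MAIN at PC=2 (depth now 0) [depth=0]
Event 6 (EXEC): [MAIN] PC=2: NOP [depth=0]
Event 7 (EXEC): [MAIN] PC=3: NOP [depth=0]
Max depth observed: 1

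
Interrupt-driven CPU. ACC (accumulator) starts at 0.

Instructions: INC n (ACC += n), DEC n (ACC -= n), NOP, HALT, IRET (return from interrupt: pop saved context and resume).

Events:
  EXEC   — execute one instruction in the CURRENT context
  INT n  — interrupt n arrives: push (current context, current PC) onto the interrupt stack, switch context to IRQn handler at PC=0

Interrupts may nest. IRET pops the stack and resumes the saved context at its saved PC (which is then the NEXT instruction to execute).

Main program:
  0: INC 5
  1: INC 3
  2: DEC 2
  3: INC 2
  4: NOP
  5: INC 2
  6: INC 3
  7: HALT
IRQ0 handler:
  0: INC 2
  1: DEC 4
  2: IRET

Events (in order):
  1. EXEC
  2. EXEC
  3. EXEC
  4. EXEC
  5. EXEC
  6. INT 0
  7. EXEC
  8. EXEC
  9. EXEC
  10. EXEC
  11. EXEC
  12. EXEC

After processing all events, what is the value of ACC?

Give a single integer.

Event 1 (EXEC): [MAIN] PC=0: INC 5 -> ACC=5
Event 2 (EXEC): [MAIN] PC=1: INC 3 -> ACC=8
Event 3 (EXEC): [MAIN] PC=2: DEC 2 -> ACC=6
Event 4 (EXEC): [MAIN] PC=3: INC 2 -> ACC=8
Event 5 (EXEC): [MAIN] PC=4: NOP
Event 6 (INT 0): INT 0 arrives: push (MAIN, PC=5), enter IRQ0 at PC=0 (depth now 1)
Event 7 (EXEC): [IRQ0] PC=0: INC 2 -> ACC=10
Event 8 (EXEC): [IRQ0] PC=1: DEC 4 -> ACC=6
Event 9 (EXEC): [IRQ0] PC=2: IRET -> resume MAIN at PC=5 (depth now 0)
Event 10 (EXEC): [MAIN] PC=5: INC 2 -> ACC=8
Event 11 (EXEC): [MAIN] PC=6: INC 3 -> ACC=11
Event 12 (EXEC): [MAIN] PC=7: HALT

Answer: 11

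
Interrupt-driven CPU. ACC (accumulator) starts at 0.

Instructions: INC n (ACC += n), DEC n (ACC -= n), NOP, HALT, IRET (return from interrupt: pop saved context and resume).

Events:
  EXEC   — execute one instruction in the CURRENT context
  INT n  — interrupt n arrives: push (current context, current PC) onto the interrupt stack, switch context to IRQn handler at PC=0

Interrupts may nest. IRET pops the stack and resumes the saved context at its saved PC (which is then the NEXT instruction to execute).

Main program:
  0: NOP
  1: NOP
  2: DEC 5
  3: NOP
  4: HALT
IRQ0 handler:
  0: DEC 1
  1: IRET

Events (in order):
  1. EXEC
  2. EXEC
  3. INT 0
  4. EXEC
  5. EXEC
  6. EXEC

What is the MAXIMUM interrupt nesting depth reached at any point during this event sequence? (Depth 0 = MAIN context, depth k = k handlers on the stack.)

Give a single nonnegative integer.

Event 1 (EXEC): [MAIN] PC=0: NOP [depth=0]
Event 2 (EXEC): [MAIN] PC=1: NOP [depth=0]
Event 3 (INT 0): INT 0 arrives: push (MAIN, PC=2), enter IRQ0 at PC=0 (depth now 1) [depth=1]
Event 4 (EXEC): [IRQ0] PC=0: DEC 1 -> ACC=-1 [depth=1]
Event 5 (EXEC): [IRQ0] PC=1: IRET -> resume MAIN at PC=2 (depth now 0) [depth=0]
Event 6 (EXEC): [MAIN] PC=2: DEC 5 -> ACC=-6 [depth=0]
Max depth observed: 1

Answer: 1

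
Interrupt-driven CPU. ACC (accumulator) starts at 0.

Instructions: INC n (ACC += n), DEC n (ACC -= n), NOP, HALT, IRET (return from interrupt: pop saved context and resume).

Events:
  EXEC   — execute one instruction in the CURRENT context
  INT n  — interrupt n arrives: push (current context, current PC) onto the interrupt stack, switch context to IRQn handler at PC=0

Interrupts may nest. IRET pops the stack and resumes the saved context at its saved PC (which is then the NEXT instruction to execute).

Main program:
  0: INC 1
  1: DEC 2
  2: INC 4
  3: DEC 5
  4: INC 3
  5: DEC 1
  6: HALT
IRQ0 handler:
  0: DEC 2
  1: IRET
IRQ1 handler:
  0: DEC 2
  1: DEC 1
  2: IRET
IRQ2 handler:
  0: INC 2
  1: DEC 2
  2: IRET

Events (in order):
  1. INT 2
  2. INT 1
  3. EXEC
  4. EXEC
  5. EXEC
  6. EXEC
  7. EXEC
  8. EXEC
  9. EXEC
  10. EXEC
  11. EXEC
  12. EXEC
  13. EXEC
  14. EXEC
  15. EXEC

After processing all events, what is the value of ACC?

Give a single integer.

Answer: -3

Derivation:
Event 1 (INT 2): INT 2 arrives: push (MAIN, PC=0), enter IRQ2 at PC=0 (depth now 1)
Event 2 (INT 1): INT 1 arrives: push (IRQ2, PC=0), enter IRQ1 at PC=0 (depth now 2)
Event 3 (EXEC): [IRQ1] PC=0: DEC 2 -> ACC=-2
Event 4 (EXEC): [IRQ1] PC=1: DEC 1 -> ACC=-3
Event 5 (EXEC): [IRQ1] PC=2: IRET -> resume IRQ2 at PC=0 (depth now 1)
Event 6 (EXEC): [IRQ2] PC=0: INC 2 -> ACC=-1
Event 7 (EXEC): [IRQ2] PC=1: DEC 2 -> ACC=-3
Event 8 (EXEC): [IRQ2] PC=2: IRET -> resume MAIN at PC=0 (depth now 0)
Event 9 (EXEC): [MAIN] PC=0: INC 1 -> ACC=-2
Event 10 (EXEC): [MAIN] PC=1: DEC 2 -> ACC=-4
Event 11 (EXEC): [MAIN] PC=2: INC 4 -> ACC=0
Event 12 (EXEC): [MAIN] PC=3: DEC 5 -> ACC=-5
Event 13 (EXEC): [MAIN] PC=4: INC 3 -> ACC=-2
Event 14 (EXEC): [MAIN] PC=5: DEC 1 -> ACC=-3
Event 15 (EXEC): [MAIN] PC=6: HALT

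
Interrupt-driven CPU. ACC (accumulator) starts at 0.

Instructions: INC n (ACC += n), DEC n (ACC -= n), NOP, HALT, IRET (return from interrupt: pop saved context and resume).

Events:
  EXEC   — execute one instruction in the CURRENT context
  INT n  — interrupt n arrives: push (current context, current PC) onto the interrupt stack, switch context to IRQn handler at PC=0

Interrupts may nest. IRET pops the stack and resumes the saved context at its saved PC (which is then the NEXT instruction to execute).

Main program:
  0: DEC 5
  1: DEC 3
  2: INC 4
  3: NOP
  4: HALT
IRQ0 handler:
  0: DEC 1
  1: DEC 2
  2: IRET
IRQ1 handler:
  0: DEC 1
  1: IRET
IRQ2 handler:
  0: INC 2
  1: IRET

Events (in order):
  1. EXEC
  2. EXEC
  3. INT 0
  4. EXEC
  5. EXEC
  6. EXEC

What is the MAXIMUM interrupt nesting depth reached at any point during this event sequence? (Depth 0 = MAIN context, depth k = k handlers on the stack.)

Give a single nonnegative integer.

Event 1 (EXEC): [MAIN] PC=0: DEC 5 -> ACC=-5 [depth=0]
Event 2 (EXEC): [MAIN] PC=1: DEC 3 -> ACC=-8 [depth=0]
Event 3 (INT 0): INT 0 arrives: push (MAIN, PC=2), enter IRQ0 at PC=0 (depth now 1) [depth=1]
Event 4 (EXEC): [IRQ0] PC=0: DEC 1 -> ACC=-9 [depth=1]
Event 5 (EXEC): [IRQ0] PC=1: DEC 2 -> ACC=-11 [depth=1]
Event 6 (EXEC): [IRQ0] PC=2: IRET -> resume MAIN at PC=2 (depth now 0) [depth=0]
Max depth observed: 1

Answer: 1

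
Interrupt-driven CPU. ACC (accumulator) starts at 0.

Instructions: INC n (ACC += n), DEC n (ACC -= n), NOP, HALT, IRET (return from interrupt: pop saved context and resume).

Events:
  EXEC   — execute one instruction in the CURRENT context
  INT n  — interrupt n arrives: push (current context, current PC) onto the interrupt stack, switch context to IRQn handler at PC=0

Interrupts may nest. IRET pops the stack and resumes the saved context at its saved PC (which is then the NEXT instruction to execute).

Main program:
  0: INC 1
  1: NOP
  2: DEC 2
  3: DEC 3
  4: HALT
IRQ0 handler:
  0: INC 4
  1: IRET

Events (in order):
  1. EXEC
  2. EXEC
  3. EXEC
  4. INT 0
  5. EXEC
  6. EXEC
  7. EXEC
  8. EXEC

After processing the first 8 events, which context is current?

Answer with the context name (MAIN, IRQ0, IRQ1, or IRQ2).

Event 1 (EXEC): [MAIN] PC=0: INC 1 -> ACC=1
Event 2 (EXEC): [MAIN] PC=1: NOP
Event 3 (EXEC): [MAIN] PC=2: DEC 2 -> ACC=-1
Event 4 (INT 0): INT 0 arrives: push (MAIN, PC=3), enter IRQ0 at PC=0 (depth now 1)
Event 5 (EXEC): [IRQ0] PC=0: INC 4 -> ACC=3
Event 6 (EXEC): [IRQ0] PC=1: IRET -> resume MAIN at PC=3 (depth now 0)
Event 7 (EXEC): [MAIN] PC=3: DEC 3 -> ACC=0
Event 8 (EXEC): [MAIN] PC=4: HALT

Answer: MAIN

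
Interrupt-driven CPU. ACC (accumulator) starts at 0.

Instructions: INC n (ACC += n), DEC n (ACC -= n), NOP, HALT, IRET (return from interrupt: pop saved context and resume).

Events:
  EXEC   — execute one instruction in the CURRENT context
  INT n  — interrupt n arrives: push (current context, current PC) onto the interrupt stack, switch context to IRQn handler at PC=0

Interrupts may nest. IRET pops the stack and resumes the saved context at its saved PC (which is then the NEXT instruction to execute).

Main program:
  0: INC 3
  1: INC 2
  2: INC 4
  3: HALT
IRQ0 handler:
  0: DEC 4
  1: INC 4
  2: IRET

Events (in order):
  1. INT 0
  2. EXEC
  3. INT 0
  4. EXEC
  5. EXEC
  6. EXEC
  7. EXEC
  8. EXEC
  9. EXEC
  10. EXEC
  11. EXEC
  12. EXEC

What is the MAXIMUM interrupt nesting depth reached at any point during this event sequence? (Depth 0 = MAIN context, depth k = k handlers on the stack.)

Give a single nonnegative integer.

Event 1 (INT 0): INT 0 arrives: push (MAIN, PC=0), enter IRQ0 at PC=0 (depth now 1) [depth=1]
Event 2 (EXEC): [IRQ0] PC=0: DEC 4 -> ACC=-4 [depth=1]
Event 3 (INT 0): INT 0 arrives: push (IRQ0, PC=1), enter IRQ0 at PC=0 (depth now 2) [depth=2]
Event 4 (EXEC): [IRQ0] PC=0: DEC 4 -> ACC=-8 [depth=2]
Event 5 (EXEC): [IRQ0] PC=1: INC 4 -> ACC=-4 [depth=2]
Event 6 (EXEC): [IRQ0] PC=2: IRET -> resume IRQ0 at PC=1 (depth now 1) [depth=1]
Event 7 (EXEC): [IRQ0] PC=1: INC 4 -> ACC=0 [depth=1]
Event 8 (EXEC): [IRQ0] PC=2: IRET -> resume MAIN at PC=0 (depth now 0) [depth=0]
Event 9 (EXEC): [MAIN] PC=0: INC 3 -> ACC=3 [depth=0]
Event 10 (EXEC): [MAIN] PC=1: INC 2 -> ACC=5 [depth=0]
Event 11 (EXEC): [MAIN] PC=2: INC 4 -> ACC=9 [depth=0]
Event 12 (EXEC): [MAIN] PC=3: HALT [depth=0]
Max depth observed: 2

Answer: 2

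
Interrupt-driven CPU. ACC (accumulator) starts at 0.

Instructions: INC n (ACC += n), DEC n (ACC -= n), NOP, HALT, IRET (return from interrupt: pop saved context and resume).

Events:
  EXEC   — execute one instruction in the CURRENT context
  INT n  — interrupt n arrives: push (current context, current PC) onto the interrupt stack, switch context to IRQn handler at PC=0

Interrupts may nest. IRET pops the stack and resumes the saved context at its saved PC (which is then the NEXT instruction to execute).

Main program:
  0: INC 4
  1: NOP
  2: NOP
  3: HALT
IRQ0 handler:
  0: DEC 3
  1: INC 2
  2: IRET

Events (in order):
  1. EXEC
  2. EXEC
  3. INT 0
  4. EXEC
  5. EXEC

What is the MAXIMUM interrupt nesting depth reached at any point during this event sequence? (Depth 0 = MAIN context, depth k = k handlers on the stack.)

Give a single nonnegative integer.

Event 1 (EXEC): [MAIN] PC=0: INC 4 -> ACC=4 [depth=0]
Event 2 (EXEC): [MAIN] PC=1: NOP [depth=0]
Event 3 (INT 0): INT 0 arrives: push (MAIN, PC=2), enter IRQ0 at PC=0 (depth now 1) [depth=1]
Event 4 (EXEC): [IRQ0] PC=0: DEC 3 -> ACC=1 [depth=1]
Event 5 (EXEC): [IRQ0] PC=1: INC 2 -> ACC=3 [depth=1]
Max depth observed: 1

Answer: 1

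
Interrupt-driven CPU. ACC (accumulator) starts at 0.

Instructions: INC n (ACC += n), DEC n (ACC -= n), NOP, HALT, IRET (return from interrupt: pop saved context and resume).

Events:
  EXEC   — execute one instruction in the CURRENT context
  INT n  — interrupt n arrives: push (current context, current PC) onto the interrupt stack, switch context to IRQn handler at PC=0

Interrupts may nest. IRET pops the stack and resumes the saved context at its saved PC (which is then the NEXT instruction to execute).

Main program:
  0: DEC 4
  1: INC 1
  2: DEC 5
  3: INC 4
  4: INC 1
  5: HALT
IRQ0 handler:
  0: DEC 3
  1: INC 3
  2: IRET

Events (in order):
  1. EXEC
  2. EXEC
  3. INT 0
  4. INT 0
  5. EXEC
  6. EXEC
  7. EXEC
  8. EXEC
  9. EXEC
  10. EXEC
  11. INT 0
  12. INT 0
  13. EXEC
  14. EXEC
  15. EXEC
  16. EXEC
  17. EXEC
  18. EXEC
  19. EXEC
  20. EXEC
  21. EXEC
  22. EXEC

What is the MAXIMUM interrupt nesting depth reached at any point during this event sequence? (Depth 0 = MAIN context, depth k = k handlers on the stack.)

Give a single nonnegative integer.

Event 1 (EXEC): [MAIN] PC=0: DEC 4 -> ACC=-4 [depth=0]
Event 2 (EXEC): [MAIN] PC=1: INC 1 -> ACC=-3 [depth=0]
Event 3 (INT 0): INT 0 arrives: push (MAIN, PC=2), enter IRQ0 at PC=0 (depth now 1) [depth=1]
Event 4 (INT 0): INT 0 arrives: push (IRQ0, PC=0), enter IRQ0 at PC=0 (depth now 2) [depth=2]
Event 5 (EXEC): [IRQ0] PC=0: DEC 3 -> ACC=-6 [depth=2]
Event 6 (EXEC): [IRQ0] PC=1: INC 3 -> ACC=-3 [depth=2]
Event 7 (EXEC): [IRQ0] PC=2: IRET -> resume IRQ0 at PC=0 (depth now 1) [depth=1]
Event 8 (EXEC): [IRQ0] PC=0: DEC 3 -> ACC=-6 [depth=1]
Event 9 (EXEC): [IRQ0] PC=1: INC 3 -> ACC=-3 [depth=1]
Event 10 (EXEC): [IRQ0] PC=2: IRET -> resume MAIN at PC=2 (depth now 0) [depth=0]
Event 11 (INT 0): INT 0 arrives: push (MAIN, PC=2), enter IRQ0 at PC=0 (depth now 1) [depth=1]
Event 12 (INT 0): INT 0 arrives: push (IRQ0, PC=0), enter IRQ0 at PC=0 (depth now 2) [depth=2]
Event 13 (EXEC): [IRQ0] PC=0: DEC 3 -> ACC=-6 [depth=2]
Event 14 (EXEC): [IRQ0] PC=1: INC 3 -> ACC=-3 [depth=2]
Event 15 (EXEC): [IRQ0] PC=2: IRET -> resume IRQ0 at PC=0 (depth now 1) [depth=1]
Event 16 (EXEC): [IRQ0] PC=0: DEC 3 -> ACC=-6 [depth=1]
Event 17 (EXEC): [IRQ0] PC=1: INC 3 -> ACC=-3 [depth=1]
Event 18 (EXEC): [IRQ0] PC=2: IRET -> resume MAIN at PC=2 (depth now 0) [depth=0]
Event 19 (EXEC): [MAIN] PC=2: DEC 5 -> ACC=-8 [depth=0]
Event 20 (EXEC): [MAIN] PC=3: INC 4 -> ACC=-4 [depth=0]
Event 21 (EXEC): [MAIN] PC=4: INC 1 -> ACC=-3 [depth=0]
Event 22 (EXEC): [MAIN] PC=5: HALT [depth=0]
Max depth observed: 2

Answer: 2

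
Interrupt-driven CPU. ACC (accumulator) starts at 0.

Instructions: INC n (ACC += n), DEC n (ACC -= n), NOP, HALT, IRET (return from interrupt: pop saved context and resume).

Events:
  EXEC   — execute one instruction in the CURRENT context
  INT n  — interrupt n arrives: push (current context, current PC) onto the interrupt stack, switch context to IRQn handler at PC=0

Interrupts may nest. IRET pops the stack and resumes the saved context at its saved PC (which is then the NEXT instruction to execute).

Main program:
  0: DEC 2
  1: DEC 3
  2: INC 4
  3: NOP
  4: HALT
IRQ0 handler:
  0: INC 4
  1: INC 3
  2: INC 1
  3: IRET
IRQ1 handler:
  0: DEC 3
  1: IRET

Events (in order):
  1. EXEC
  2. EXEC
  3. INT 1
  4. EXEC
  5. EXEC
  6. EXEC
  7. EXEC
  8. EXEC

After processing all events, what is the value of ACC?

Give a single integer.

Event 1 (EXEC): [MAIN] PC=0: DEC 2 -> ACC=-2
Event 2 (EXEC): [MAIN] PC=1: DEC 3 -> ACC=-5
Event 3 (INT 1): INT 1 arrives: push (MAIN, PC=2), enter IRQ1 at PC=0 (depth now 1)
Event 4 (EXEC): [IRQ1] PC=0: DEC 3 -> ACC=-8
Event 5 (EXEC): [IRQ1] PC=1: IRET -> resume MAIN at PC=2 (depth now 0)
Event 6 (EXEC): [MAIN] PC=2: INC 4 -> ACC=-4
Event 7 (EXEC): [MAIN] PC=3: NOP
Event 8 (EXEC): [MAIN] PC=4: HALT

Answer: -4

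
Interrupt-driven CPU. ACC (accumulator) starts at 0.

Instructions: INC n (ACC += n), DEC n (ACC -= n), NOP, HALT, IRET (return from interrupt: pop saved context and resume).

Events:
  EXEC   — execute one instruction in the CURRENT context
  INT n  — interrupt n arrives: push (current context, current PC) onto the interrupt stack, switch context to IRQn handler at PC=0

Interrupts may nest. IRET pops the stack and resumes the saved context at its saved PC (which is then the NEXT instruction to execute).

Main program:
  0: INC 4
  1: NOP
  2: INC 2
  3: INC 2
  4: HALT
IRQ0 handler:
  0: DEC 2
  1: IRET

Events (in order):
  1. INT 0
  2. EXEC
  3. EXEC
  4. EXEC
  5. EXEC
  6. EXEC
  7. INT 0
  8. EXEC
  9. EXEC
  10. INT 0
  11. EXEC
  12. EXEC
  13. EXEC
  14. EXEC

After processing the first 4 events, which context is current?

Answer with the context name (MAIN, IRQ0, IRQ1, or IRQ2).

Event 1 (INT 0): INT 0 arrives: push (MAIN, PC=0), enter IRQ0 at PC=0 (depth now 1)
Event 2 (EXEC): [IRQ0] PC=0: DEC 2 -> ACC=-2
Event 3 (EXEC): [IRQ0] PC=1: IRET -> resume MAIN at PC=0 (depth now 0)
Event 4 (EXEC): [MAIN] PC=0: INC 4 -> ACC=2

Answer: MAIN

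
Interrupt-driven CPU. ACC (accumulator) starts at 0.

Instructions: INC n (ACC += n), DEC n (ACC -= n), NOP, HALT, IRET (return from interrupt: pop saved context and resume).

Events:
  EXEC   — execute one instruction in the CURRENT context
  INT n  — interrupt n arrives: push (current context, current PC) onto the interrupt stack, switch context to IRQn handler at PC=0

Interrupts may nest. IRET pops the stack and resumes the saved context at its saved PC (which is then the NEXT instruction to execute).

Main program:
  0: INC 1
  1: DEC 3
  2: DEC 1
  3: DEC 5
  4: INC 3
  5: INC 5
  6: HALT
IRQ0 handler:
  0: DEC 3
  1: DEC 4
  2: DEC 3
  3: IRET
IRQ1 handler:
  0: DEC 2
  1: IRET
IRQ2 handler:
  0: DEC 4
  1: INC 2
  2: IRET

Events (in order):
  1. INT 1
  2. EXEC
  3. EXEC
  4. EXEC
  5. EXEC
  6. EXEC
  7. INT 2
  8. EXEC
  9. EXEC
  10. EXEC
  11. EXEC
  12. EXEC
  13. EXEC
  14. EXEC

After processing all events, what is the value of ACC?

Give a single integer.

Answer: -4

Derivation:
Event 1 (INT 1): INT 1 arrives: push (MAIN, PC=0), enter IRQ1 at PC=0 (depth now 1)
Event 2 (EXEC): [IRQ1] PC=0: DEC 2 -> ACC=-2
Event 3 (EXEC): [IRQ1] PC=1: IRET -> resume MAIN at PC=0 (depth now 0)
Event 4 (EXEC): [MAIN] PC=0: INC 1 -> ACC=-1
Event 5 (EXEC): [MAIN] PC=1: DEC 3 -> ACC=-4
Event 6 (EXEC): [MAIN] PC=2: DEC 1 -> ACC=-5
Event 7 (INT 2): INT 2 arrives: push (MAIN, PC=3), enter IRQ2 at PC=0 (depth now 1)
Event 8 (EXEC): [IRQ2] PC=0: DEC 4 -> ACC=-9
Event 9 (EXEC): [IRQ2] PC=1: INC 2 -> ACC=-7
Event 10 (EXEC): [IRQ2] PC=2: IRET -> resume MAIN at PC=3 (depth now 0)
Event 11 (EXEC): [MAIN] PC=3: DEC 5 -> ACC=-12
Event 12 (EXEC): [MAIN] PC=4: INC 3 -> ACC=-9
Event 13 (EXEC): [MAIN] PC=5: INC 5 -> ACC=-4
Event 14 (EXEC): [MAIN] PC=6: HALT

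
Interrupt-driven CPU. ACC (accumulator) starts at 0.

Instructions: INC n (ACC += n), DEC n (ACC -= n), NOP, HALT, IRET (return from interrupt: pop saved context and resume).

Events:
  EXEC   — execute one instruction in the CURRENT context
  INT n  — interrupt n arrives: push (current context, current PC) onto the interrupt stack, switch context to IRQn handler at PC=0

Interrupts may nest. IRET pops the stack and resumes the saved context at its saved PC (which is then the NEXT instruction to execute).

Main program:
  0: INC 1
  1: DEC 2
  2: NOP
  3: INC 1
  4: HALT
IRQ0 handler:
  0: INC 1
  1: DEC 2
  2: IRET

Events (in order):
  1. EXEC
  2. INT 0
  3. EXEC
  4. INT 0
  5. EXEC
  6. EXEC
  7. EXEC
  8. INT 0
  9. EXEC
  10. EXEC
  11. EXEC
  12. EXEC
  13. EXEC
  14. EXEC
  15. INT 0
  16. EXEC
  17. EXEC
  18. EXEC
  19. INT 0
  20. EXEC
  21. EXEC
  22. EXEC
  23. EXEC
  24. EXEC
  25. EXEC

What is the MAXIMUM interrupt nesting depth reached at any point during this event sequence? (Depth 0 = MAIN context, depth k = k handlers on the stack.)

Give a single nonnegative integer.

Event 1 (EXEC): [MAIN] PC=0: INC 1 -> ACC=1 [depth=0]
Event 2 (INT 0): INT 0 arrives: push (MAIN, PC=1), enter IRQ0 at PC=0 (depth now 1) [depth=1]
Event 3 (EXEC): [IRQ0] PC=0: INC 1 -> ACC=2 [depth=1]
Event 4 (INT 0): INT 0 arrives: push (IRQ0, PC=1), enter IRQ0 at PC=0 (depth now 2) [depth=2]
Event 5 (EXEC): [IRQ0] PC=0: INC 1 -> ACC=3 [depth=2]
Event 6 (EXEC): [IRQ0] PC=1: DEC 2 -> ACC=1 [depth=2]
Event 7 (EXEC): [IRQ0] PC=2: IRET -> resume IRQ0 at PC=1 (depth now 1) [depth=1]
Event 8 (INT 0): INT 0 arrives: push (IRQ0, PC=1), enter IRQ0 at PC=0 (depth now 2) [depth=2]
Event 9 (EXEC): [IRQ0] PC=0: INC 1 -> ACC=2 [depth=2]
Event 10 (EXEC): [IRQ0] PC=1: DEC 2 -> ACC=0 [depth=2]
Event 11 (EXEC): [IRQ0] PC=2: IRET -> resume IRQ0 at PC=1 (depth now 1) [depth=1]
Event 12 (EXEC): [IRQ0] PC=1: DEC 2 -> ACC=-2 [depth=1]
Event 13 (EXEC): [IRQ0] PC=2: IRET -> resume MAIN at PC=1 (depth now 0) [depth=0]
Event 14 (EXEC): [MAIN] PC=1: DEC 2 -> ACC=-4 [depth=0]
Event 15 (INT 0): INT 0 arrives: push (MAIN, PC=2), enter IRQ0 at PC=0 (depth now 1) [depth=1]
Event 16 (EXEC): [IRQ0] PC=0: INC 1 -> ACC=-3 [depth=1]
Event 17 (EXEC): [IRQ0] PC=1: DEC 2 -> ACC=-5 [depth=1]
Event 18 (EXEC): [IRQ0] PC=2: IRET -> resume MAIN at PC=2 (depth now 0) [depth=0]
Event 19 (INT 0): INT 0 arrives: push (MAIN, PC=2), enter IRQ0 at PC=0 (depth now 1) [depth=1]
Event 20 (EXEC): [IRQ0] PC=0: INC 1 -> ACC=-4 [depth=1]
Event 21 (EXEC): [IRQ0] PC=1: DEC 2 -> ACC=-6 [depth=1]
Event 22 (EXEC): [IRQ0] PC=2: IRET -> resume MAIN at PC=2 (depth now 0) [depth=0]
Event 23 (EXEC): [MAIN] PC=2: NOP [depth=0]
Event 24 (EXEC): [MAIN] PC=3: INC 1 -> ACC=-5 [depth=0]
Event 25 (EXEC): [MAIN] PC=4: HALT [depth=0]
Max depth observed: 2

Answer: 2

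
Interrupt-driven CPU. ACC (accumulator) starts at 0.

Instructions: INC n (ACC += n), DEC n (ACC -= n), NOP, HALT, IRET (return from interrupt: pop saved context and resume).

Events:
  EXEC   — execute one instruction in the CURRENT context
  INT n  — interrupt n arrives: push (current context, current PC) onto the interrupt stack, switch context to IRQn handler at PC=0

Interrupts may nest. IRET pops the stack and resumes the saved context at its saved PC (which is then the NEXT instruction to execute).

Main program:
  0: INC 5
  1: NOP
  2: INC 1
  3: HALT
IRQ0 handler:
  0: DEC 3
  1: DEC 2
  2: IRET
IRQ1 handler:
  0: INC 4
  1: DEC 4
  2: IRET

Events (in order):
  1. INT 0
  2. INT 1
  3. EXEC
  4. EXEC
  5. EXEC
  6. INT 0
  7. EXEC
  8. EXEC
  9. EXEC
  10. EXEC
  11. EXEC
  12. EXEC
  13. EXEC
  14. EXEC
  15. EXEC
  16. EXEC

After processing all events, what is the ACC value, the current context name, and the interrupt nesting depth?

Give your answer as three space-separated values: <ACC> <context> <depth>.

Answer: -4 MAIN 0

Derivation:
Event 1 (INT 0): INT 0 arrives: push (MAIN, PC=0), enter IRQ0 at PC=0 (depth now 1)
Event 2 (INT 1): INT 1 arrives: push (IRQ0, PC=0), enter IRQ1 at PC=0 (depth now 2)
Event 3 (EXEC): [IRQ1] PC=0: INC 4 -> ACC=4
Event 4 (EXEC): [IRQ1] PC=1: DEC 4 -> ACC=0
Event 5 (EXEC): [IRQ1] PC=2: IRET -> resume IRQ0 at PC=0 (depth now 1)
Event 6 (INT 0): INT 0 arrives: push (IRQ0, PC=0), enter IRQ0 at PC=0 (depth now 2)
Event 7 (EXEC): [IRQ0] PC=0: DEC 3 -> ACC=-3
Event 8 (EXEC): [IRQ0] PC=1: DEC 2 -> ACC=-5
Event 9 (EXEC): [IRQ0] PC=2: IRET -> resume IRQ0 at PC=0 (depth now 1)
Event 10 (EXEC): [IRQ0] PC=0: DEC 3 -> ACC=-8
Event 11 (EXEC): [IRQ0] PC=1: DEC 2 -> ACC=-10
Event 12 (EXEC): [IRQ0] PC=2: IRET -> resume MAIN at PC=0 (depth now 0)
Event 13 (EXEC): [MAIN] PC=0: INC 5 -> ACC=-5
Event 14 (EXEC): [MAIN] PC=1: NOP
Event 15 (EXEC): [MAIN] PC=2: INC 1 -> ACC=-4
Event 16 (EXEC): [MAIN] PC=3: HALT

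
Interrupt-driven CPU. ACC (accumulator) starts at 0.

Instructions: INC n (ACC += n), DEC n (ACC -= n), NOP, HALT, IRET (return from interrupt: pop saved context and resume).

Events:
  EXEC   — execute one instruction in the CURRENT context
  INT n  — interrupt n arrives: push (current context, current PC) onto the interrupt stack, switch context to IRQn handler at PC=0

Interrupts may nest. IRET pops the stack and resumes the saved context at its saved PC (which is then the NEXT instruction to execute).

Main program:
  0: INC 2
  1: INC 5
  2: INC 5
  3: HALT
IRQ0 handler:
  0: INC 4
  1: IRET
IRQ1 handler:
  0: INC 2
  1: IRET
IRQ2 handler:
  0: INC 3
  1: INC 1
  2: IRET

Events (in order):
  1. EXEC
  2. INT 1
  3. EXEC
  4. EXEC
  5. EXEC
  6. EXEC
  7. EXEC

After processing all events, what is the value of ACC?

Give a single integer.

Answer: 14

Derivation:
Event 1 (EXEC): [MAIN] PC=0: INC 2 -> ACC=2
Event 2 (INT 1): INT 1 arrives: push (MAIN, PC=1), enter IRQ1 at PC=0 (depth now 1)
Event 3 (EXEC): [IRQ1] PC=0: INC 2 -> ACC=4
Event 4 (EXEC): [IRQ1] PC=1: IRET -> resume MAIN at PC=1 (depth now 0)
Event 5 (EXEC): [MAIN] PC=1: INC 5 -> ACC=9
Event 6 (EXEC): [MAIN] PC=2: INC 5 -> ACC=14
Event 7 (EXEC): [MAIN] PC=3: HALT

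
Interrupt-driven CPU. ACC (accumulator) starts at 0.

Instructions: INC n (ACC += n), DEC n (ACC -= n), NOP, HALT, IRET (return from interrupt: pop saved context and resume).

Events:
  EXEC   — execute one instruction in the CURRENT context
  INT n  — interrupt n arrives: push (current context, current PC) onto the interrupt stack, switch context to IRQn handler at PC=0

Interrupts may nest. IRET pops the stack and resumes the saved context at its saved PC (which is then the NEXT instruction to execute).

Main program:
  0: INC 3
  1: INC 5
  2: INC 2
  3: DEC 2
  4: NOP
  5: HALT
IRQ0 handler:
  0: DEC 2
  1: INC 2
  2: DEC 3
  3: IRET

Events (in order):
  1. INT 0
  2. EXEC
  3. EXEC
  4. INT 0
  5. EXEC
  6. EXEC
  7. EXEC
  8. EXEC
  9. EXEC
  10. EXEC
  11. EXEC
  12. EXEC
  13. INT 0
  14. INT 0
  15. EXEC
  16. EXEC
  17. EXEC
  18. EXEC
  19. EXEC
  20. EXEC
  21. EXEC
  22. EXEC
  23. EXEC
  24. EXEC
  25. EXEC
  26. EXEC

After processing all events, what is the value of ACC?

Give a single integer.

Answer: -4

Derivation:
Event 1 (INT 0): INT 0 arrives: push (MAIN, PC=0), enter IRQ0 at PC=0 (depth now 1)
Event 2 (EXEC): [IRQ0] PC=0: DEC 2 -> ACC=-2
Event 3 (EXEC): [IRQ0] PC=1: INC 2 -> ACC=0
Event 4 (INT 0): INT 0 arrives: push (IRQ0, PC=2), enter IRQ0 at PC=0 (depth now 2)
Event 5 (EXEC): [IRQ0] PC=0: DEC 2 -> ACC=-2
Event 6 (EXEC): [IRQ0] PC=1: INC 2 -> ACC=0
Event 7 (EXEC): [IRQ0] PC=2: DEC 3 -> ACC=-3
Event 8 (EXEC): [IRQ0] PC=3: IRET -> resume IRQ0 at PC=2 (depth now 1)
Event 9 (EXEC): [IRQ0] PC=2: DEC 3 -> ACC=-6
Event 10 (EXEC): [IRQ0] PC=3: IRET -> resume MAIN at PC=0 (depth now 0)
Event 11 (EXEC): [MAIN] PC=0: INC 3 -> ACC=-3
Event 12 (EXEC): [MAIN] PC=1: INC 5 -> ACC=2
Event 13 (INT 0): INT 0 arrives: push (MAIN, PC=2), enter IRQ0 at PC=0 (depth now 1)
Event 14 (INT 0): INT 0 arrives: push (IRQ0, PC=0), enter IRQ0 at PC=0 (depth now 2)
Event 15 (EXEC): [IRQ0] PC=0: DEC 2 -> ACC=0
Event 16 (EXEC): [IRQ0] PC=1: INC 2 -> ACC=2
Event 17 (EXEC): [IRQ0] PC=2: DEC 3 -> ACC=-1
Event 18 (EXEC): [IRQ0] PC=3: IRET -> resume IRQ0 at PC=0 (depth now 1)
Event 19 (EXEC): [IRQ0] PC=0: DEC 2 -> ACC=-3
Event 20 (EXEC): [IRQ0] PC=1: INC 2 -> ACC=-1
Event 21 (EXEC): [IRQ0] PC=2: DEC 3 -> ACC=-4
Event 22 (EXEC): [IRQ0] PC=3: IRET -> resume MAIN at PC=2 (depth now 0)
Event 23 (EXEC): [MAIN] PC=2: INC 2 -> ACC=-2
Event 24 (EXEC): [MAIN] PC=3: DEC 2 -> ACC=-4
Event 25 (EXEC): [MAIN] PC=4: NOP
Event 26 (EXEC): [MAIN] PC=5: HALT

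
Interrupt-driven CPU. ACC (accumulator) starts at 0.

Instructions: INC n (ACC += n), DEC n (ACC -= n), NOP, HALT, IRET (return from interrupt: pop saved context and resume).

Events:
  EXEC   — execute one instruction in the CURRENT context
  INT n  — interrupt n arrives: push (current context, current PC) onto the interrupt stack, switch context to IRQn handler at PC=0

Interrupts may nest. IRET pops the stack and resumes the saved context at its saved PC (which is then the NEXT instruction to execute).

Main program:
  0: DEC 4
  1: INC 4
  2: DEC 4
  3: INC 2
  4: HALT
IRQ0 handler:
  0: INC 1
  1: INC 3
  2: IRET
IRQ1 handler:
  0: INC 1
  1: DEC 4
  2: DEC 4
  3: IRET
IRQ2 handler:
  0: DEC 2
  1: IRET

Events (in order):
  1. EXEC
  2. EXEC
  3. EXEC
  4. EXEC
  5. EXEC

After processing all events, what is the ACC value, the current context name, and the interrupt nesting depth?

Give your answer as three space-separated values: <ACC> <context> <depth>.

Event 1 (EXEC): [MAIN] PC=0: DEC 4 -> ACC=-4
Event 2 (EXEC): [MAIN] PC=1: INC 4 -> ACC=0
Event 3 (EXEC): [MAIN] PC=2: DEC 4 -> ACC=-4
Event 4 (EXEC): [MAIN] PC=3: INC 2 -> ACC=-2
Event 5 (EXEC): [MAIN] PC=4: HALT

Answer: -2 MAIN 0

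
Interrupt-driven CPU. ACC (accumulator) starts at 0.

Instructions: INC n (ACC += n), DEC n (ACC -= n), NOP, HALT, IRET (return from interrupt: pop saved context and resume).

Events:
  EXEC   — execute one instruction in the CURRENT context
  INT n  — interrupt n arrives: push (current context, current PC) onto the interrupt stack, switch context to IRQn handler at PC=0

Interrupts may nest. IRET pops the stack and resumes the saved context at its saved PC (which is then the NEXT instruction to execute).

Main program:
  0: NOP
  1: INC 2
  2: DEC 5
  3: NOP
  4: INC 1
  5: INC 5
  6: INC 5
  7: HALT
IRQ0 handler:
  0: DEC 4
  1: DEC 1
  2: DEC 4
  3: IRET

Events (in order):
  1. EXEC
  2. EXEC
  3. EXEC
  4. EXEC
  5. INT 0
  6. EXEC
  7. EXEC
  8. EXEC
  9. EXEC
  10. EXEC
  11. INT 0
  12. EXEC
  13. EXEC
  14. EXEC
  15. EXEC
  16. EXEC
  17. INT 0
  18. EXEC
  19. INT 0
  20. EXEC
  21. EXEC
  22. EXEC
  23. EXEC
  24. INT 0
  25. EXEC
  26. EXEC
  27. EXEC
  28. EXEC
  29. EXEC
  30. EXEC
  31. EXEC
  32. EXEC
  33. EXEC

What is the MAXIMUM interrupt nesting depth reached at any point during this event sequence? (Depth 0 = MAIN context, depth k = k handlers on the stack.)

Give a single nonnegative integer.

Event 1 (EXEC): [MAIN] PC=0: NOP [depth=0]
Event 2 (EXEC): [MAIN] PC=1: INC 2 -> ACC=2 [depth=0]
Event 3 (EXEC): [MAIN] PC=2: DEC 5 -> ACC=-3 [depth=0]
Event 4 (EXEC): [MAIN] PC=3: NOP [depth=0]
Event 5 (INT 0): INT 0 arrives: push (MAIN, PC=4), enter IRQ0 at PC=0 (depth now 1) [depth=1]
Event 6 (EXEC): [IRQ0] PC=0: DEC 4 -> ACC=-7 [depth=1]
Event 7 (EXEC): [IRQ0] PC=1: DEC 1 -> ACC=-8 [depth=1]
Event 8 (EXEC): [IRQ0] PC=2: DEC 4 -> ACC=-12 [depth=1]
Event 9 (EXEC): [IRQ0] PC=3: IRET -> resume MAIN at PC=4 (depth now 0) [depth=0]
Event 10 (EXEC): [MAIN] PC=4: INC 1 -> ACC=-11 [depth=0]
Event 11 (INT 0): INT 0 arrives: push (MAIN, PC=5), enter IRQ0 at PC=0 (depth now 1) [depth=1]
Event 12 (EXEC): [IRQ0] PC=0: DEC 4 -> ACC=-15 [depth=1]
Event 13 (EXEC): [IRQ0] PC=1: DEC 1 -> ACC=-16 [depth=1]
Event 14 (EXEC): [IRQ0] PC=2: DEC 4 -> ACC=-20 [depth=1]
Event 15 (EXEC): [IRQ0] PC=3: IRET -> resume MAIN at PC=5 (depth now 0) [depth=0]
Event 16 (EXEC): [MAIN] PC=5: INC 5 -> ACC=-15 [depth=0]
Event 17 (INT 0): INT 0 arrives: push (MAIN, PC=6), enter IRQ0 at PC=0 (depth now 1) [depth=1]
Event 18 (EXEC): [IRQ0] PC=0: DEC 4 -> ACC=-19 [depth=1]
Event 19 (INT 0): INT 0 arrives: push (IRQ0, PC=1), enter IRQ0 at PC=0 (depth now 2) [depth=2]
Event 20 (EXEC): [IRQ0] PC=0: DEC 4 -> ACC=-23 [depth=2]
Event 21 (EXEC): [IRQ0] PC=1: DEC 1 -> ACC=-24 [depth=2]
Event 22 (EXEC): [IRQ0] PC=2: DEC 4 -> ACC=-28 [depth=2]
Event 23 (EXEC): [IRQ0] PC=3: IRET -> resume IRQ0 at PC=1 (depth now 1) [depth=1]
Event 24 (INT 0): INT 0 arrives: push (IRQ0, PC=1), enter IRQ0 at PC=0 (depth now 2) [depth=2]
Event 25 (EXEC): [IRQ0] PC=0: DEC 4 -> ACC=-32 [depth=2]
Event 26 (EXEC): [IRQ0] PC=1: DEC 1 -> ACC=-33 [depth=2]
Event 27 (EXEC): [IRQ0] PC=2: DEC 4 -> ACC=-37 [depth=2]
Event 28 (EXEC): [IRQ0] PC=3: IRET -> resume IRQ0 at PC=1 (depth now 1) [depth=1]
Event 29 (EXEC): [IRQ0] PC=1: DEC 1 -> ACC=-38 [depth=1]
Event 30 (EXEC): [IRQ0] PC=2: DEC 4 -> ACC=-42 [depth=1]
Event 31 (EXEC): [IRQ0] PC=3: IRET -> resume MAIN at PC=6 (depth now 0) [depth=0]
Event 32 (EXEC): [MAIN] PC=6: INC 5 -> ACC=-37 [depth=0]
Event 33 (EXEC): [MAIN] PC=7: HALT [depth=0]
Max depth observed: 2

Answer: 2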